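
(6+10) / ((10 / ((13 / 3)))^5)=371293 / 1518750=0.24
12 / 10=6 / 5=1.20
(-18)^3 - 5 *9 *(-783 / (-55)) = -71199 / 11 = -6472.64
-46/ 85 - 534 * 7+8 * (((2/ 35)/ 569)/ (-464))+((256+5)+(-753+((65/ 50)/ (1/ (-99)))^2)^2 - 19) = 249974421.73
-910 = -910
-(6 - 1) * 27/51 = -45/17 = -2.65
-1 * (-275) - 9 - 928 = -662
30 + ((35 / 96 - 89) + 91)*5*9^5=22341165 / 32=698161.41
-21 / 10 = -2.10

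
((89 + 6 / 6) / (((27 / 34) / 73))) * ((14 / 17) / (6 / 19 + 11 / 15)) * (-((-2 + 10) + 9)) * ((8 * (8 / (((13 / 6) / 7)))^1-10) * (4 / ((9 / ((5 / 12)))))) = -422205574000 / 104949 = -4022959.48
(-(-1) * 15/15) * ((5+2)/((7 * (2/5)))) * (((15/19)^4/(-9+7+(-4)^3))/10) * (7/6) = -39375/22936496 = -0.00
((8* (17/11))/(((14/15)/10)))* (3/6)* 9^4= 33461100/77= 434559.74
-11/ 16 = -0.69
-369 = -369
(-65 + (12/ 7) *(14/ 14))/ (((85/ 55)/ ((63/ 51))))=-14619/ 289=-50.58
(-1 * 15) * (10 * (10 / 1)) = -1500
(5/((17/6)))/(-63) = -10/357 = -0.03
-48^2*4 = -9216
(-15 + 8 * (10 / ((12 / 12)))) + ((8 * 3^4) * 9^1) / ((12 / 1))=551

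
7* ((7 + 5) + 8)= 140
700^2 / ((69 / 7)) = 3430000 / 69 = 49710.14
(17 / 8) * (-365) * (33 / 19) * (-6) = 8082.83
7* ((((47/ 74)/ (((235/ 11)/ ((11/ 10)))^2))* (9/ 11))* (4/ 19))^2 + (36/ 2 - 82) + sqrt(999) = -109170767095524913/ 1705793251562500 + 3* sqrt(111) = -32.39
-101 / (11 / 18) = -1818 / 11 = -165.27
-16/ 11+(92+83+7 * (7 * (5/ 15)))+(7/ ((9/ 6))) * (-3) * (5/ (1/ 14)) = -26074/ 33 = -790.12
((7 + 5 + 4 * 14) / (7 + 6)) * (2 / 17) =8 / 13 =0.62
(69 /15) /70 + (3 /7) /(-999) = 1087 /16650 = 0.07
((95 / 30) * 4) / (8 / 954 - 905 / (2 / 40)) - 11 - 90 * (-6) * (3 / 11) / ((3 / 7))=15795313601 / 47485328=332.64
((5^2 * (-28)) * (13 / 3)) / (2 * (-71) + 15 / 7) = 63700 / 2937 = 21.69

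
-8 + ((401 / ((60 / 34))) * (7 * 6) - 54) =9481.80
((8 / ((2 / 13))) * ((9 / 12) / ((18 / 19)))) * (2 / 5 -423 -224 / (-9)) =-4420559 / 270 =-16372.44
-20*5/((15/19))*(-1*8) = 3040/3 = 1013.33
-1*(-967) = 967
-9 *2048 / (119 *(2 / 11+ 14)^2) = -15488 / 20111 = -0.77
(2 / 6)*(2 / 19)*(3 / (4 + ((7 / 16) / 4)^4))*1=33554432 / 1275114035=0.03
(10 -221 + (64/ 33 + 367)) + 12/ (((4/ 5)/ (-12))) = -728/ 33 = -22.06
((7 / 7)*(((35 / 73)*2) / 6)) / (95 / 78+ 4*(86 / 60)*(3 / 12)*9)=2275 / 200969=0.01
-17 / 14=-1.21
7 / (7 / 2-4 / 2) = 14 / 3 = 4.67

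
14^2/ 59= 196/ 59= 3.32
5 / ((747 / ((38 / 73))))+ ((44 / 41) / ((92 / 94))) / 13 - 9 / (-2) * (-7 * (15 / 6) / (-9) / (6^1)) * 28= 54711230063 / 1336991058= 40.92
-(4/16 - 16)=63/4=15.75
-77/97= -0.79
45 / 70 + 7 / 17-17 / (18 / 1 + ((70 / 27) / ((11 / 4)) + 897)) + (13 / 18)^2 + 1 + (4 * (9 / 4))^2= 876401393531 / 10488581460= 83.56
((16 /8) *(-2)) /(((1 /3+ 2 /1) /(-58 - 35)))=1116 /7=159.43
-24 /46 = -12 /23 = -0.52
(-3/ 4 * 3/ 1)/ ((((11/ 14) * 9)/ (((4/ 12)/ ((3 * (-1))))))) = 7/ 198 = 0.04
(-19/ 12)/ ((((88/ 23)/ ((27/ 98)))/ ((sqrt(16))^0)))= -3933/ 34496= -0.11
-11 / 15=-0.73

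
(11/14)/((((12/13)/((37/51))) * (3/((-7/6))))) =-5291/22032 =-0.24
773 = 773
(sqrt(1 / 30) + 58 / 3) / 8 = sqrt(30) / 240 + 29 / 12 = 2.44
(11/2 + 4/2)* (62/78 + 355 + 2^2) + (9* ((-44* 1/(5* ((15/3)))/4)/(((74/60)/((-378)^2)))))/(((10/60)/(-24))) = 158888925512/2405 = 66066081.29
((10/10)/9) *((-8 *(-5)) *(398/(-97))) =-15920/873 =-18.24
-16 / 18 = -8 / 9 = -0.89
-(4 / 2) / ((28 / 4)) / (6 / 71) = -71 / 21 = -3.38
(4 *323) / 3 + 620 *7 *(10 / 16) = 3143.17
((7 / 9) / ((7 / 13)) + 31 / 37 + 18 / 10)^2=46199209 / 2772225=16.67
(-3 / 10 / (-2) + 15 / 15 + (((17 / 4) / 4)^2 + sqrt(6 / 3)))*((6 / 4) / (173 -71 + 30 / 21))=21*sqrt(2) / 1448 + 61257 / 1853440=0.05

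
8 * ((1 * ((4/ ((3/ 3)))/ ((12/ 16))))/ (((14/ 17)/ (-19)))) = -20672/ 21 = -984.38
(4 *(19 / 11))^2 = 5776 / 121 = 47.74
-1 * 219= -219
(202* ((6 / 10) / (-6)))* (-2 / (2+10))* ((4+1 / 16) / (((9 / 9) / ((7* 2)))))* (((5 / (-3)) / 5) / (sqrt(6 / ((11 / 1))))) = -9191* sqrt(66) / 864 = -86.42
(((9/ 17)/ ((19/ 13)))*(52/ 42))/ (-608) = -507/ 687344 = -0.00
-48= -48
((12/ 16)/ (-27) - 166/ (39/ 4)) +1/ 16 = -31807/ 1872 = -16.99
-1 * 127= -127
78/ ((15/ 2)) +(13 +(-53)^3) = -744268/ 5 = -148853.60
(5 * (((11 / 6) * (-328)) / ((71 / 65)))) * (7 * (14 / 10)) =-5745740 / 213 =-26975.31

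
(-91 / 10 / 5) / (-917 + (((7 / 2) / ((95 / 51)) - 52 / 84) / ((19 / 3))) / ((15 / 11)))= 689871 / 347533553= 0.00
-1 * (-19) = 19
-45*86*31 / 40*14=-83979 / 2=-41989.50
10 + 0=10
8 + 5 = 13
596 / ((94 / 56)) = 16688 / 47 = 355.06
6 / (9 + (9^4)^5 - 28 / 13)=39 / 79024825483870037251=0.00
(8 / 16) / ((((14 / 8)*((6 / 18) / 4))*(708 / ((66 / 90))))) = 22 / 6195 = 0.00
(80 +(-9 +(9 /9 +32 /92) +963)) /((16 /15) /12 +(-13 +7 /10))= -84.79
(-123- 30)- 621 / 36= -681 / 4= -170.25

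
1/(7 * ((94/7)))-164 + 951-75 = 66929/94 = 712.01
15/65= 0.23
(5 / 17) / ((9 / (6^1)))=0.20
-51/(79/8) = -408/79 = -5.16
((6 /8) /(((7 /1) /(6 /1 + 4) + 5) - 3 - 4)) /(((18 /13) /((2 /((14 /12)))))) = -5 /7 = -0.71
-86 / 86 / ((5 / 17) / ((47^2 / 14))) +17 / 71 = -2665073 / 4970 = -536.23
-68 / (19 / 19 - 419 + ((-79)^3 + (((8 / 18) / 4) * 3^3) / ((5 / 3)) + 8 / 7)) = 595 / 4317723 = 0.00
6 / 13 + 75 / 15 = 71 / 13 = 5.46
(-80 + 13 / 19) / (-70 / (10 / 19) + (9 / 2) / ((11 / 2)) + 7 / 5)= 82885 / 136667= 0.61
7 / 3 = 2.33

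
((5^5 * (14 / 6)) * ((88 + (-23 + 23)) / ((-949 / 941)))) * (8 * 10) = -50900597.12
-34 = -34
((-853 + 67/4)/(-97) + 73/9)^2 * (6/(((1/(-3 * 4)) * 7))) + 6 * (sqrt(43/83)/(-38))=-487706863/169362 - 3 * sqrt(3569)/1577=-2879.78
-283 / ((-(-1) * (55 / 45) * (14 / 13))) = -215.01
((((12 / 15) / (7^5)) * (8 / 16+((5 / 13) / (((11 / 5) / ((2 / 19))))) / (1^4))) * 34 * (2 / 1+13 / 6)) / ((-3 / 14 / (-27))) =2873340 / 6523517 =0.44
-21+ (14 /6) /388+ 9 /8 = -46255 /2328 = -19.87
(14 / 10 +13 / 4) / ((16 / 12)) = 279 / 80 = 3.49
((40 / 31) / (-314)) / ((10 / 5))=-0.00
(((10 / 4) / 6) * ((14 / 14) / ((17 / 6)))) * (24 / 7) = 60 / 119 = 0.50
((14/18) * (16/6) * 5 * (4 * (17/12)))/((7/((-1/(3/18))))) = -1360/27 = -50.37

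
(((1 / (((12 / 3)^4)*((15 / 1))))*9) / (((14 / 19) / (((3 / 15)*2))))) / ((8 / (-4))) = -57 / 89600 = -0.00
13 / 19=0.68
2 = 2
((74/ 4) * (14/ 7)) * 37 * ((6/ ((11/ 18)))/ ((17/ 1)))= 147852/ 187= 790.65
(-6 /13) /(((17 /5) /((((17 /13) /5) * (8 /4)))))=-12 /169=-0.07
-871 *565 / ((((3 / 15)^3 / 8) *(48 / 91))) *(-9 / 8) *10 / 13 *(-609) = -3933536709375 / 8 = -491692088671.88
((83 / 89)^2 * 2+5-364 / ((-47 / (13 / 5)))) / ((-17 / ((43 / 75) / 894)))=-2151168611 / 2121756684750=-0.00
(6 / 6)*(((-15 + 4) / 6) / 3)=-11 / 18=-0.61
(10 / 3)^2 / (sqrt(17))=100*sqrt(17) / 153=2.69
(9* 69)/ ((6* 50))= 207/ 100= 2.07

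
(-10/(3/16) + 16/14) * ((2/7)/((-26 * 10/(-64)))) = -35072/9555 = -3.67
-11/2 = -5.50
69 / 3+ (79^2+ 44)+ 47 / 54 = 340679 / 54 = 6308.87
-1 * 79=-79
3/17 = 0.18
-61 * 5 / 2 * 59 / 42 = -17995 / 84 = -214.23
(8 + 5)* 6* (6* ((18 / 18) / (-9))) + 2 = -50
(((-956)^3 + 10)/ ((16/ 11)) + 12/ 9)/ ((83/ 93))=-446909214277/ 664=-673056045.60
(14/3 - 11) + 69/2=169/6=28.17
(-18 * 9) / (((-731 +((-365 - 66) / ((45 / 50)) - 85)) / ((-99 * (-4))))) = 288684 / 5827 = 49.54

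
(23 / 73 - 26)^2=3515625 / 5329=659.72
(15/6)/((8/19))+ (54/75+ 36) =17063/400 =42.66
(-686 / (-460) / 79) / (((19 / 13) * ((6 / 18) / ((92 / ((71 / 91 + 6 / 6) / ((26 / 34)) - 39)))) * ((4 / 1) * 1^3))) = -5274997 / 217059610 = -0.02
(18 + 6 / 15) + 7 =127 / 5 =25.40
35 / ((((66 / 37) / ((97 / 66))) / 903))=37810115 / 1452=26040.02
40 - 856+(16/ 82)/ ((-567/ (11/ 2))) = -18969596/ 23247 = -816.00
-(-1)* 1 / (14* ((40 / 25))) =5 / 112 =0.04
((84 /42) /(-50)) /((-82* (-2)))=-1 /4100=-0.00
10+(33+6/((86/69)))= 2056/43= 47.81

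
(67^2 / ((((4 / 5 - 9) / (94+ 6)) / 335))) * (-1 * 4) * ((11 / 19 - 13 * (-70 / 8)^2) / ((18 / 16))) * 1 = -454752152185000 / 7011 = -64862666122.52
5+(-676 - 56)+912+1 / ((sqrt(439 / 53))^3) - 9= 53*sqrt(23267) / 192721+176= 176.04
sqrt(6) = 2.45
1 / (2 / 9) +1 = 11 / 2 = 5.50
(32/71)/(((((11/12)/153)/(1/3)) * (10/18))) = 176256/3905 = 45.14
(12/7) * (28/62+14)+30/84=10907/434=25.13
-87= -87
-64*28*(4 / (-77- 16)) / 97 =7168 / 9021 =0.79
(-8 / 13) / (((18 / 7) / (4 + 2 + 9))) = -140 / 39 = -3.59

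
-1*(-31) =31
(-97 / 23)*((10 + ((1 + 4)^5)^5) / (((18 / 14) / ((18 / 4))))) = -202357769012451178665 / 46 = -4399081935053286492.72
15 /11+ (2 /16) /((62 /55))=8045 /5456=1.47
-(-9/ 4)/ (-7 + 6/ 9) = -27/ 76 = -0.36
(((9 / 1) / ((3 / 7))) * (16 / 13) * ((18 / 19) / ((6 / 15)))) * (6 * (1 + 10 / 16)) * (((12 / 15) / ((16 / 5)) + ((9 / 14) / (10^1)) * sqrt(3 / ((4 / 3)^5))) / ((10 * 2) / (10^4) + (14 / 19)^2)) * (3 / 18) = 3237125 / 58288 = 55.54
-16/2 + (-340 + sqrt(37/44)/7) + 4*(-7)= -376 + sqrt(407)/154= -375.87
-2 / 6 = -1 / 3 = -0.33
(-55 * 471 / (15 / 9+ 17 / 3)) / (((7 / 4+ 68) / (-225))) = 353250 / 31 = 11395.16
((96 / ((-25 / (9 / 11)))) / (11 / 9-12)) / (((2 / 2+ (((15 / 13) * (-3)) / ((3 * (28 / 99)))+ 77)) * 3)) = 314496 / 239248075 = 0.00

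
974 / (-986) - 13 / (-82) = -33525 / 40426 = -0.83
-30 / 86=-15 / 43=-0.35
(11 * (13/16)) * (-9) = -1287/16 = -80.44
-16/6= -8/3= -2.67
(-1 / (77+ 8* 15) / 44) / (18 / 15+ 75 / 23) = -115 / 4446684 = -0.00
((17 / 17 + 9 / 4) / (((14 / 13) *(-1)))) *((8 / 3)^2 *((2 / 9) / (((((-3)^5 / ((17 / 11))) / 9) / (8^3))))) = 23535616 / 168399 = 139.76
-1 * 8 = -8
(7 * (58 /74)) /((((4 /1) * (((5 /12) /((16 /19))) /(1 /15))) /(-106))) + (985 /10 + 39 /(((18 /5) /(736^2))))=618828289097 /105450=5868452.24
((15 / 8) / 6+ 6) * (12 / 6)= 101 / 8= 12.62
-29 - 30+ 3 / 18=-353 / 6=-58.83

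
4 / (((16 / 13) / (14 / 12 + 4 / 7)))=949 / 168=5.65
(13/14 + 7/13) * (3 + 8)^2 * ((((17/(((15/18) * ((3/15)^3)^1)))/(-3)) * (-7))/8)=13730475/104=132023.80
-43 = -43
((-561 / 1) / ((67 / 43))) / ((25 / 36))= -868428 / 1675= -518.46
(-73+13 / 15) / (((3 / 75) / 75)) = -135250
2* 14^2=392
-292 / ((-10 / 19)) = 2774 / 5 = 554.80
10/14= 5/7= 0.71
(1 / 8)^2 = 1 / 64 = 0.02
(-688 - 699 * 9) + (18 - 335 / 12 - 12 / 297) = -2767627 / 396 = -6988.96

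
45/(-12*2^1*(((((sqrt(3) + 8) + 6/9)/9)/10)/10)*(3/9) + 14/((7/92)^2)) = 4465125*sqrt(3)/65277149334002 + 607365226125/32638574667001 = 0.02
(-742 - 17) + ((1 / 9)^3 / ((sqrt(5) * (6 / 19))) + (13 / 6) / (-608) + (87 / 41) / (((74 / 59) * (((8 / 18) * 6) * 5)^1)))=-20998178353 / 27670080 + 19 * sqrt(5) / 21870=-758.87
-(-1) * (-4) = -4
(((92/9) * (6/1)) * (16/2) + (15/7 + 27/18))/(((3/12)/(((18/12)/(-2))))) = -20761/14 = -1482.93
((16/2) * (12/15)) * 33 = 1056/5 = 211.20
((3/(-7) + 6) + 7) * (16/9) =1408/63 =22.35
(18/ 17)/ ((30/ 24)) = 72/ 85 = 0.85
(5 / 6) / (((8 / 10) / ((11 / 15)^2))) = 121 / 216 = 0.56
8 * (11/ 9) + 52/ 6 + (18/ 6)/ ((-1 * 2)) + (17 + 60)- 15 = 1421/ 18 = 78.94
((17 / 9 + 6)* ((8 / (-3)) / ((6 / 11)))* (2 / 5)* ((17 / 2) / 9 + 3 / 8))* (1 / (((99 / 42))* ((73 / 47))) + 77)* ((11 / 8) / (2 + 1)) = -2762294689 / 3831624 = -720.92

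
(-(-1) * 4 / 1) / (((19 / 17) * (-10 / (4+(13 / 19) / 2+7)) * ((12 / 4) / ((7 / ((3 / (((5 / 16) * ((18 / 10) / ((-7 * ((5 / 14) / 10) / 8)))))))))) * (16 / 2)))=51289 / 7220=7.10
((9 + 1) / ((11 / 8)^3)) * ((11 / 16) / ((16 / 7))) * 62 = 8680 / 121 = 71.74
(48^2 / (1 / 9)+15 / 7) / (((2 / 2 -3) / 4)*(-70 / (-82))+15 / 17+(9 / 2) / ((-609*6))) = 45649.35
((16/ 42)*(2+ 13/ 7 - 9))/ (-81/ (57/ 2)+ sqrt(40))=-17328*sqrt(10)/ 141169 - 24624/ 141169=-0.56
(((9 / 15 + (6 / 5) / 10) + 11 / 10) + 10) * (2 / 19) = 591 / 475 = 1.24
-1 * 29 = -29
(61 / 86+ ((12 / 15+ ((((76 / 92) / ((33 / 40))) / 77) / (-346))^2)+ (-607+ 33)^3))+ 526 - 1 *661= -8313074024177271339170441 / 43956759024978030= -189119357.49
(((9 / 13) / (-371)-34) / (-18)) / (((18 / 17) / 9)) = 2787847 / 173628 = 16.06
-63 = -63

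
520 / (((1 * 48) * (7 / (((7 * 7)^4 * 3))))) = 53530295 / 2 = 26765147.50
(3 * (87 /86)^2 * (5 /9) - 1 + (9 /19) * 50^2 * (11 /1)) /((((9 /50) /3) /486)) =3706983551025 /35131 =105518873.67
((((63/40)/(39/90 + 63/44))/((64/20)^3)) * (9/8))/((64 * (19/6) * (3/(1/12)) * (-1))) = -779625/196201152512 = -0.00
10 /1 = 10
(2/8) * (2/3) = 0.17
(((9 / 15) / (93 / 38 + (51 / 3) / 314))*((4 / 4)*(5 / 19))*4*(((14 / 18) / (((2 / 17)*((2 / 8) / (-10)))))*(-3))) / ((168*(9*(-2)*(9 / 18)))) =-13345 / 100737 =-0.13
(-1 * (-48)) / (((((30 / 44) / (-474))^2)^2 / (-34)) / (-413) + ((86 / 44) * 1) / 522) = 12819.35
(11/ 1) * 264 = 2904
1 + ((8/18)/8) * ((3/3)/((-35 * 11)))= 6929/6930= 1.00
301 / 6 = 50.17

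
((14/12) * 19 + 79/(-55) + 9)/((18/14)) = 23.12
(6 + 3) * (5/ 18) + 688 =1381/ 2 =690.50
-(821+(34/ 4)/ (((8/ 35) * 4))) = -830.30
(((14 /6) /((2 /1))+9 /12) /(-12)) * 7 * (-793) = 127673 /144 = 886.62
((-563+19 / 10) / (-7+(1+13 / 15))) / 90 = 5611 / 4620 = 1.21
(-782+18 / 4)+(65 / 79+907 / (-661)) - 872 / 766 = -31167318711 / 39999754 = -779.19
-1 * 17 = -17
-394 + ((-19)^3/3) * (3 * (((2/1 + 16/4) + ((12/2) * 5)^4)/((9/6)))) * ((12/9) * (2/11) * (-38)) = 1125981767542/33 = 34120659622.48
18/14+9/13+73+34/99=678571/9009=75.32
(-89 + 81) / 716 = -2 / 179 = -0.01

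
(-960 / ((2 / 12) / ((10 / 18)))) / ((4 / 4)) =-3200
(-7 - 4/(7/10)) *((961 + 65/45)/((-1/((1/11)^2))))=770918/7623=101.13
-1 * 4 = -4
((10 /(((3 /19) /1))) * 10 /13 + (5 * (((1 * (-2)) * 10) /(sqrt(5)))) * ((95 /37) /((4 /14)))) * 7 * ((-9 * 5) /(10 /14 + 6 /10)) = -3491250 /299 + 36658125 * sqrt(5) /851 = 84645.62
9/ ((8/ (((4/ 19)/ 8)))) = 9/ 304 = 0.03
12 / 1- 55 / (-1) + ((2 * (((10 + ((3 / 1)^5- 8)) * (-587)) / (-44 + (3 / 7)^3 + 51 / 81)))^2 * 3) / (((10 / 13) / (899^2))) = 11182479888778166471720051 / 80370026888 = 139137441180174.79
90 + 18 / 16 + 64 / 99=72683 / 792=91.77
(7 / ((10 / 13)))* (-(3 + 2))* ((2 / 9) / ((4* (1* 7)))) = -13 / 36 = -0.36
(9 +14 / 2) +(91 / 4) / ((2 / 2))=155 / 4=38.75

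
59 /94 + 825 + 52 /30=1166579 /1410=827.36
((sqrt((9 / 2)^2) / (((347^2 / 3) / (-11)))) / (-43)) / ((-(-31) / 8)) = 1188 / 160505197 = 0.00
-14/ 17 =-0.82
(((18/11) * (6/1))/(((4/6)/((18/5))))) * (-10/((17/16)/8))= -746496/187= -3991.96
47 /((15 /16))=752 /15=50.13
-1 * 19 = -19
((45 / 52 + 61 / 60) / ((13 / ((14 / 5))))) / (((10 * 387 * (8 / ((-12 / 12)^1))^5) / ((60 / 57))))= -2569 / 763488460800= -0.00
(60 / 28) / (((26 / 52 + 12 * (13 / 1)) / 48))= 1440 / 2191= 0.66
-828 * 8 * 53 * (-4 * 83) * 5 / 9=64753280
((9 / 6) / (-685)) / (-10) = 3 / 13700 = 0.00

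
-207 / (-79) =207 / 79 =2.62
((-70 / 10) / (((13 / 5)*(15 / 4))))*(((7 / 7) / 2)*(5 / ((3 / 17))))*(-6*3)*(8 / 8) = 183.08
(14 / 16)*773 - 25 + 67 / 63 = 328829 / 504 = 652.44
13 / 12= 1.08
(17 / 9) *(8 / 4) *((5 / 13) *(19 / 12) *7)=16.10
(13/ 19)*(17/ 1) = 221/ 19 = 11.63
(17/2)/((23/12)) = 102/23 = 4.43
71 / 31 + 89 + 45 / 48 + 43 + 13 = 73521 / 496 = 148.23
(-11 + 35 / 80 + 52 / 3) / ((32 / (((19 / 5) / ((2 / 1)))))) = 1235 / 3072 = 0.40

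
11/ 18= 0.61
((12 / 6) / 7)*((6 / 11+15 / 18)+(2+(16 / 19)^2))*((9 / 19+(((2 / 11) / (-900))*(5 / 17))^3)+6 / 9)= 10060022402185764419 / 7553098192293423000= 1.33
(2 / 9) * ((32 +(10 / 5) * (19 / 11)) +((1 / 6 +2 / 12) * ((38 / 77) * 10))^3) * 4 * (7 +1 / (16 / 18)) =288.21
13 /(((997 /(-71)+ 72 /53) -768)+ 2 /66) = -124179 /7456982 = -0.02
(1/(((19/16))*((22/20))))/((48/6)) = 20/209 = 0.10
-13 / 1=-13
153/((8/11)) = 1683/8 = 210.38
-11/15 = -0.73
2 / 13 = 0.15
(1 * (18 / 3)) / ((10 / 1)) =3 / 5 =0.60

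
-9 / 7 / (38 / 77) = -2.61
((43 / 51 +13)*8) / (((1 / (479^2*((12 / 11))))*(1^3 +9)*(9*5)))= 2591765536 / 42075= 61598.71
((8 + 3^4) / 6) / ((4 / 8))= 89 / 3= 29.67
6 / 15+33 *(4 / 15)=46 / 5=9.20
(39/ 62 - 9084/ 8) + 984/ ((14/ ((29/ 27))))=-2068967/ 1953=-1059.38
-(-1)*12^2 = 144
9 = 9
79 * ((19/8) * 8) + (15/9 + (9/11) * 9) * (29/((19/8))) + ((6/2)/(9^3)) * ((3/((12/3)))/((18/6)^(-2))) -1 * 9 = 12055649/7524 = 1602.29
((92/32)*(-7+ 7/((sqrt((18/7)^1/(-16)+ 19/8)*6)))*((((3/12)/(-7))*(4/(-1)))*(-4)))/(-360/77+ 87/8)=7084/3819- 3542*sqrt(434)/355167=1.65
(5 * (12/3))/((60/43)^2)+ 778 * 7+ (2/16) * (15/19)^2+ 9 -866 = 597731543/129960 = 4599.35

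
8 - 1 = 7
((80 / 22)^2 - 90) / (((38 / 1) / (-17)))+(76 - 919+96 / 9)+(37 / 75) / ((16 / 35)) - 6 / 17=-7478230943 / 9379920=-797.26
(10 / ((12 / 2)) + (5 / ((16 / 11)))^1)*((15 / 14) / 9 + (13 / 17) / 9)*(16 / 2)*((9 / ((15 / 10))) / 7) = 2185 / 306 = 7.14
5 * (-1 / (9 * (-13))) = 5 / 117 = 0.04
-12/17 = -0.71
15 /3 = 5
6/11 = 0.55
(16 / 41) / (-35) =-16 / 1435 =-0.01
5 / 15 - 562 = -1685 / 3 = -561.67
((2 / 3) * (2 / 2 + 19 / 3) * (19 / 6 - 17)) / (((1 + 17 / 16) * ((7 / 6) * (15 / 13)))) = -69056 / 2835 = -24.36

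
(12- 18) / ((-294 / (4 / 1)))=4 / 49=0.08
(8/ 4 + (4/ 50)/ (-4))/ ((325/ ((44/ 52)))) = 1089/ 211250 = 0.01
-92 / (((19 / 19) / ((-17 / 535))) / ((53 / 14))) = 41446 / 3745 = 11.07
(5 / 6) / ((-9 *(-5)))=1 / 54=0.02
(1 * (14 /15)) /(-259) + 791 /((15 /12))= 351202 /555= 632.80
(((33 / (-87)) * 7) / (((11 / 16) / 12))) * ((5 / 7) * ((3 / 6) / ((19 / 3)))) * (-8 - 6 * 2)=28800 / 551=52.27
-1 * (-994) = 994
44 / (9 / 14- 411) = -0.11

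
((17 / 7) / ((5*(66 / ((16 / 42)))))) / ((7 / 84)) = 0.03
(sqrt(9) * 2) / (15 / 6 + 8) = 4 / 7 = 0.57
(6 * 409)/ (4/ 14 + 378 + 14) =8589/ 1373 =6.26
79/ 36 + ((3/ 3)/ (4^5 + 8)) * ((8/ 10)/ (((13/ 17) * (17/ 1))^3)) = 37316051/ 17004780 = 2.19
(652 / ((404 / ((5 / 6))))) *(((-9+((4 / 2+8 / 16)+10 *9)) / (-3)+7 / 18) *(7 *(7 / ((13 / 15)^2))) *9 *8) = -227629500 / 1313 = -173365.96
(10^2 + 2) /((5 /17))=1734 /5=346.80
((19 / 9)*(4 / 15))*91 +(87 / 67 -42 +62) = 656017 / 9045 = 72.53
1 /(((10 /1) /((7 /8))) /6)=21 /40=0.52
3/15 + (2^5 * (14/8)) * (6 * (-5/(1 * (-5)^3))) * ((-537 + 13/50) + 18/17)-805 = -85046272/10625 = -8004.36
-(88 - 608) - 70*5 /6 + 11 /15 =462.40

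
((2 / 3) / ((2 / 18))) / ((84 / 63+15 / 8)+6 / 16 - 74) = -72 / 845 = -0.09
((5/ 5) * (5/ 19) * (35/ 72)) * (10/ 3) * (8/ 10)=0.34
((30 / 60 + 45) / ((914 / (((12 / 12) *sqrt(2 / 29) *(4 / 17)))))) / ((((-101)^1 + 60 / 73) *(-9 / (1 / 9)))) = 6643 *sqrt(58) / 133457723253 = 0.00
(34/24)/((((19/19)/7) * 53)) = 119/636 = 0.19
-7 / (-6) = 7 / 6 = 1.17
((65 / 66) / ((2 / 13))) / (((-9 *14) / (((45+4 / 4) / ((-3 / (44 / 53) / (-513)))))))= -369265 / 1113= -331.77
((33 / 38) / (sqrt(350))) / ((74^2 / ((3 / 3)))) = 33*sqrt(14) / 14566160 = 0.00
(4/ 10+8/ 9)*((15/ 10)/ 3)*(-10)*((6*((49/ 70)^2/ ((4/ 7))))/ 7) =-1421/ 300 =-4.74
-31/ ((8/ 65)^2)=-130975/ 64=-2046.48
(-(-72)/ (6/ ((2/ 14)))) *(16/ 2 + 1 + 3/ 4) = 117/ 7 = 16.71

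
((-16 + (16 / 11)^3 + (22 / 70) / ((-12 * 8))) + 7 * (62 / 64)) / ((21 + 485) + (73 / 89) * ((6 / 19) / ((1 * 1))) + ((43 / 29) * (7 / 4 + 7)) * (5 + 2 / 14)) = -673791103217 / 62830540837680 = -0.01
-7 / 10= -0.70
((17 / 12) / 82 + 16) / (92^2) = 15761 / 8328576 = 0.00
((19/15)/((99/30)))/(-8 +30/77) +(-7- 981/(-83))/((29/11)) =11282669/6347259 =1.78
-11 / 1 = -11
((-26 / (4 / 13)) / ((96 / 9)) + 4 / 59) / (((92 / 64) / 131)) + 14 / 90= -174790019 / 244260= -715.59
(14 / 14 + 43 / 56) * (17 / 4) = 1683 / 224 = 7.51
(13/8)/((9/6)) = 13/12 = 1.08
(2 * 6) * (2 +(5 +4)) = 132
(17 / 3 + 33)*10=1160 / 3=386.67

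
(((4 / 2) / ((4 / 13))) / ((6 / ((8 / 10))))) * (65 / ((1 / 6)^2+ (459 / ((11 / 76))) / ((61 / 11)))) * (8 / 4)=247416 / 1255885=0.20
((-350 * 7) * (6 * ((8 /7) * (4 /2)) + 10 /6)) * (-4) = 452200 /3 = 150733.33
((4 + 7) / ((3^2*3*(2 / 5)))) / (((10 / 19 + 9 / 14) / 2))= 14630 / 8397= 1.74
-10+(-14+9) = -15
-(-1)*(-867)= -867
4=4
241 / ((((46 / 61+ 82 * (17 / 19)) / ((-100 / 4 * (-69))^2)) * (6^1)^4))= 92349844375 / 12370752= 7465.18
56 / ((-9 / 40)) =-2240 / 9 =-248.89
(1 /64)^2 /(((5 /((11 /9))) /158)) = 869 /92160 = 0.01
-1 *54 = -54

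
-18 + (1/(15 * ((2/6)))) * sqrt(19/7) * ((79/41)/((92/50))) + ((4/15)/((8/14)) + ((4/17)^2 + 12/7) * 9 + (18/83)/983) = -3976835951/2475818205 + 395 * sqrt(133)/13202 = -1.26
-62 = -62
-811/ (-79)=811/ 79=10.27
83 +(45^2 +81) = 2189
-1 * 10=-10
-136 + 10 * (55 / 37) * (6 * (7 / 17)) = -99.28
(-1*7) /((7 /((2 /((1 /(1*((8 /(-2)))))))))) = 8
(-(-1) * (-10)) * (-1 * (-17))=-170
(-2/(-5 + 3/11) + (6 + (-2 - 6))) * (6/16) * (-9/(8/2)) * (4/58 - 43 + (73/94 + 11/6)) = -60838137/1134016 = -53.65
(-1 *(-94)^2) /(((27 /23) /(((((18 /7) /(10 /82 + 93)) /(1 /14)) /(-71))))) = 724552 /17679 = 40.98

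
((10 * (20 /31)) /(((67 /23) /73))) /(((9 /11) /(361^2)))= 481379709800 /18693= 25751870.21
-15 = -15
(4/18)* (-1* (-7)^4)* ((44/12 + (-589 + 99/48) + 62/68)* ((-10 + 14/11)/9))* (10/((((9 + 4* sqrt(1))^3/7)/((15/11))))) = -1597354087000/122019183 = -13091.01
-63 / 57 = -21 / 19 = -1.11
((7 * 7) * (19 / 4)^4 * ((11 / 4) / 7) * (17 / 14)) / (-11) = -2215457 / 2048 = -1081.77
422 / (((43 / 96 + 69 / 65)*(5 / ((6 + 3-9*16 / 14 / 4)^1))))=23699520 / 65933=359.45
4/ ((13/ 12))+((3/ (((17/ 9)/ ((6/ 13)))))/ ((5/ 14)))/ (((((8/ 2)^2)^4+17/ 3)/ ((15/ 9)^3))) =6418092/ 1738165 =3.69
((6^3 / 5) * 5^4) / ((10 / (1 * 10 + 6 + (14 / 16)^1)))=91125 / 2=45562.50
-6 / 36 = -0.17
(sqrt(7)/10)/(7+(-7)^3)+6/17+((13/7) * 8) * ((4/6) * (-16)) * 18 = -2852.22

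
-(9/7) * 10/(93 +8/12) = -270/1967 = -0.14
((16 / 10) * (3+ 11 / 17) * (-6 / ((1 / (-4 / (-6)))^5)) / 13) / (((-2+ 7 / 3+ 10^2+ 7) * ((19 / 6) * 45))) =-31744 / 1368978975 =-0.00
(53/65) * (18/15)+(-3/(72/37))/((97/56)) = 8363/94575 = 0.09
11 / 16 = 0.69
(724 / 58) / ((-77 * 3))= -362 / 6699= -0.05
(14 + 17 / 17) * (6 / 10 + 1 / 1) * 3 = 72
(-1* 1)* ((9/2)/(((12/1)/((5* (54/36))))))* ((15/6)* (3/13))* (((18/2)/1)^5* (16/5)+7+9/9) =-15943905/52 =-306613.56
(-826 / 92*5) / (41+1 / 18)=-18585 / 16997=-1.09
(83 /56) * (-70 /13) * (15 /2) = -6225 /104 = -59.86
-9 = -9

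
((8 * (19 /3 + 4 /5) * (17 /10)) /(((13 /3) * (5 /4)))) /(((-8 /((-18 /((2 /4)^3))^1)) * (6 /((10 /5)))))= 174624 /1625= 107.46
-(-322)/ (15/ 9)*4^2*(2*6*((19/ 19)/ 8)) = 23184/ 5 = 4636.80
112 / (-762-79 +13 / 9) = -252 / 1889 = -0.13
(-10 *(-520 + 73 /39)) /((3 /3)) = 202070 /39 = 5181.28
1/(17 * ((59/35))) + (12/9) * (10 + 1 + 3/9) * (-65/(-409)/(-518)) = 28935005/956239137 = 0.03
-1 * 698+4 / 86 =-30012 / 43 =-697.95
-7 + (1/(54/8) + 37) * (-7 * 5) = -35294/27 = -1307.19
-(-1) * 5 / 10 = 0.50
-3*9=-27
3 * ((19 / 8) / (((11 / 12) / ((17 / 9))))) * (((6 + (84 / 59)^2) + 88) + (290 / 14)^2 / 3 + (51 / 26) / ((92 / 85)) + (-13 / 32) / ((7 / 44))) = 3498.87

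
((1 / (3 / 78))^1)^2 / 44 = 169 / 11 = 15.36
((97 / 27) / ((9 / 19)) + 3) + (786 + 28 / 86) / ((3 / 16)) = 43930948 / 10449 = 4204.32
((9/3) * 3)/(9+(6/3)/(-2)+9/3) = 9/11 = 0.82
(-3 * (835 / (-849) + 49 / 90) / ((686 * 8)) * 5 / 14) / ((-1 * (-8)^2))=-11183 / 8349487104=-0.00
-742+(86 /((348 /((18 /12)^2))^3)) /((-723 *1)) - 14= -9100448244099 /12037629952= -756.00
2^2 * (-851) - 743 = -4147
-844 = -844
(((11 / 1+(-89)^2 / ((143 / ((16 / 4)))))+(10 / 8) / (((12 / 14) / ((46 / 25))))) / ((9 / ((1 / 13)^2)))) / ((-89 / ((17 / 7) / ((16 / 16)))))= -4901933 / 1161466020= -0.00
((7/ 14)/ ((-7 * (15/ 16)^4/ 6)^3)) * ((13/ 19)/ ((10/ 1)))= -7318349394477056/ 156584608154296875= -0.05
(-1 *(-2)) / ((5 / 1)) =2 / 5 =0.40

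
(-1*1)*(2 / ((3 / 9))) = -6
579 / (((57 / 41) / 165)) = 1305645 / 19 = 68718.16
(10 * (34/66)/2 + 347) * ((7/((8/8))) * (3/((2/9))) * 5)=1816920/11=165174.55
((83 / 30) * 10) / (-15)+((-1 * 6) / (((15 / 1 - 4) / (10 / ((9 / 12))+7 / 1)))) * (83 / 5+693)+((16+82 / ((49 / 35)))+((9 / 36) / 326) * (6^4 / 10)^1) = -4403866294 / 564795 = -7797.28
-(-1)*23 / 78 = 23 / 78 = 0.29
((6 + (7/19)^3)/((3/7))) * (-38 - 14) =-15104908/20577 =-734.07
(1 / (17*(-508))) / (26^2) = -0.00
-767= -767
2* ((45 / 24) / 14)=15 / 56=0.27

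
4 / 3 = 1.33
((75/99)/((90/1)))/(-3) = -5/1782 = -0.00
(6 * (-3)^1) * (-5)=90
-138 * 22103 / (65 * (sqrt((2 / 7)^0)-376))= 1016738 / 8125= 125.14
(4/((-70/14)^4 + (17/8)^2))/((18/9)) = 128/40289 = 0.00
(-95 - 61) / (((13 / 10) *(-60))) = 2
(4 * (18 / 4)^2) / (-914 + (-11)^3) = -81 / 2245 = -0.04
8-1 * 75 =-67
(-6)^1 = -6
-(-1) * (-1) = -1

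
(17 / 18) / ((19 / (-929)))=-15793 / 342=-46.18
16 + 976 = 992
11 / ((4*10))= 11 / 40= 0.28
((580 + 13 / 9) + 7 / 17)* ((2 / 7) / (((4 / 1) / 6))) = 89024 / 357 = 249.37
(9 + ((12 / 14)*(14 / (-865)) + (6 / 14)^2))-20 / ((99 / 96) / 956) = -18531.44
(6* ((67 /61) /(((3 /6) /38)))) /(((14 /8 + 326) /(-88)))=-188672 /1403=-134.48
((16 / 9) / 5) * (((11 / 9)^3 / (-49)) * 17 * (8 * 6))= -5792512 / 535815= -10.81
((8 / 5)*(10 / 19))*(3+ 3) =96 / 19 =5.05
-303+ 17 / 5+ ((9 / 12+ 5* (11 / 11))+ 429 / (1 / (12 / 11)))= 3483 / 20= 174.15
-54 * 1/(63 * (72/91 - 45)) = 26/1341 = 0.02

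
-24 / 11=-2.18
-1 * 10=-10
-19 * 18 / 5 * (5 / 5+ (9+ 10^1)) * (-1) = 1368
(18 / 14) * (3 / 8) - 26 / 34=-269 / 952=-0.28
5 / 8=0.62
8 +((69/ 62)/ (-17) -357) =-367915/ 1054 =-349.07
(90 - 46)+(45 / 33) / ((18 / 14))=1487 / 33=45.06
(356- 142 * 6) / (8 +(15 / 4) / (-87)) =-57536 / 923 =-62.34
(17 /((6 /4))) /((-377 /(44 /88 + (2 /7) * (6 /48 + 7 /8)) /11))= -2057 /7917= -0.26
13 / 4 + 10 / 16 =31 / 8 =3.88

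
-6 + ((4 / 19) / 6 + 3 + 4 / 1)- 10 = -8.96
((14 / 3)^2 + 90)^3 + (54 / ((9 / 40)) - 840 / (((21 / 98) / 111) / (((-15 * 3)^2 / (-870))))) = 50941379504 / 21141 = 2409601.23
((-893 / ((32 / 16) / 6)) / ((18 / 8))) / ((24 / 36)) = -1786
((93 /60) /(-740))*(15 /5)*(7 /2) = -651 /29600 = -0.02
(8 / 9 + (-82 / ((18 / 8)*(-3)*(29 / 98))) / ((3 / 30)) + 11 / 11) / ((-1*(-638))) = 322919 / 499554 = 0.65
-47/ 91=-0.52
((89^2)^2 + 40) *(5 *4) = 1254845620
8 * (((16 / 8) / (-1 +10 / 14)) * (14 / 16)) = -49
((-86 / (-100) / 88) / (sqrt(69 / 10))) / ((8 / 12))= 43 *sqrt(690) / 202400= 0.01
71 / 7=10.14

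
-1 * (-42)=42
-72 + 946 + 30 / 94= 41093 / 47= 874.32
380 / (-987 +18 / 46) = -2185 / 5673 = -0.39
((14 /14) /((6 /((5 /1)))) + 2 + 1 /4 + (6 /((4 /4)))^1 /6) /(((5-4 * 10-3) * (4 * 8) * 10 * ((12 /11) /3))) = -539 /583680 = -0.00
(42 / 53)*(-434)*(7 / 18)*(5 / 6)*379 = -20149535 / 477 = -42242.21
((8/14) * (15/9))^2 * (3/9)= 400/1323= 0.30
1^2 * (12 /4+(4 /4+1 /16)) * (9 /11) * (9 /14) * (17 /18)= 9945 /4928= 2.02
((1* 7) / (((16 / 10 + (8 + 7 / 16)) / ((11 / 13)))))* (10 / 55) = 1120 / 10439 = 0.11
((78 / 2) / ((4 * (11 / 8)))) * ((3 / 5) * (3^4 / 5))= 18954 / 275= 68.92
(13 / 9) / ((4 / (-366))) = -793 / 6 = -132.17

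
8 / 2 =4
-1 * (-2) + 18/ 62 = 71/ 31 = 2.29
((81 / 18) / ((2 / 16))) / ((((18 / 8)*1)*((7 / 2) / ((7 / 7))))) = 32 / 7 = 4.57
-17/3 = -5.67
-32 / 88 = -4 / 11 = -0.36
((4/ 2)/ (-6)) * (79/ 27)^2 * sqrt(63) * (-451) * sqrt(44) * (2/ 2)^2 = 5629382 * sqrt(77)/ 729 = 67760.80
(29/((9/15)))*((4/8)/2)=145/12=12.08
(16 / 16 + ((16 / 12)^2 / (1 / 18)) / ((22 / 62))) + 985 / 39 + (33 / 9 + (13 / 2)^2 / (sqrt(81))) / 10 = 6037283 / 51480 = 117.27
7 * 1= 7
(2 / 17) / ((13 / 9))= 0.08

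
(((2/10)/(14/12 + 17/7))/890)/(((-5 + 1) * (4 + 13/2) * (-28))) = 1/18814600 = 0.00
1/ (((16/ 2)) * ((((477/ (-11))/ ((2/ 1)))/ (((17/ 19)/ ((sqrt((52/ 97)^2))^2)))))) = -1759483/ 98025408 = -0.02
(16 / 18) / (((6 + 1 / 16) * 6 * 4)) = 0.01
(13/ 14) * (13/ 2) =169/ 28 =6.04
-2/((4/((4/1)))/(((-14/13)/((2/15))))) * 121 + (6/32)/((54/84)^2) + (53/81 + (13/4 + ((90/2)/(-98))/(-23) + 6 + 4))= 1968.99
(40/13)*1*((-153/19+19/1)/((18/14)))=4480/171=26.20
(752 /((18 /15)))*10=18800 /3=6266.67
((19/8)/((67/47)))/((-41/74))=-33041/10988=-3.01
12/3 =4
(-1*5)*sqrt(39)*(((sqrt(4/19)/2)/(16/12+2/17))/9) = -0.55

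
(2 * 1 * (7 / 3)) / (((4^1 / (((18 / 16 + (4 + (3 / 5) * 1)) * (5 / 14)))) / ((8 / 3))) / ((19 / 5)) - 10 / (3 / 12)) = -30457 / 259800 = -0.12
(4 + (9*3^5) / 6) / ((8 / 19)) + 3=14051 / 16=878.19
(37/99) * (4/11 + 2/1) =962/1089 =0.88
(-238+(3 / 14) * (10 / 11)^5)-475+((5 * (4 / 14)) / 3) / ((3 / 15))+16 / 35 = -12006839917 / 16910355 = -710.03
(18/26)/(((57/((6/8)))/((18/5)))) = 81/2470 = 0.03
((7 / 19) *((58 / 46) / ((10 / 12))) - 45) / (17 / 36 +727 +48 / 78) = -0.06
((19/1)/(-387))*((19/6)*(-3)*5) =2.33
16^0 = 1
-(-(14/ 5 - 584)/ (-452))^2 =-2111209/ 1276900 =-1.65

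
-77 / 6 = -12.83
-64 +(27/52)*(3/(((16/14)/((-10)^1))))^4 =3281014907/13312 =246470.47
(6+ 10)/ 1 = 16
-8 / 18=-4 / 9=-0.44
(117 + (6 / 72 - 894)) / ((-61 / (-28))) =-65261 / 183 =-356.62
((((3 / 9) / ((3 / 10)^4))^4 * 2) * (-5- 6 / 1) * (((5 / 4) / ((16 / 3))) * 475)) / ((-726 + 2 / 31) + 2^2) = 12654296875000000000 / 1300570581573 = 9729804.02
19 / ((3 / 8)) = 152 / 3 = 50.67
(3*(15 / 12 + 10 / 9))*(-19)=-1615 / 12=-134.58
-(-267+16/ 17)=4523/ 17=266.06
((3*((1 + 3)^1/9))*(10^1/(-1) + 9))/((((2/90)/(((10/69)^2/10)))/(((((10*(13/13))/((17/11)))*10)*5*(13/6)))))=-7150000/80937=-88.34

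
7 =7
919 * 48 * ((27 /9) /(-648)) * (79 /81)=-145202 /729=-199.18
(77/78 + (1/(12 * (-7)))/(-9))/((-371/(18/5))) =-1943/202566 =-0.01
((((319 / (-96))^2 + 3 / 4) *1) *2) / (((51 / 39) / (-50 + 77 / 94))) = -2177046209 / 2454528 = -886.95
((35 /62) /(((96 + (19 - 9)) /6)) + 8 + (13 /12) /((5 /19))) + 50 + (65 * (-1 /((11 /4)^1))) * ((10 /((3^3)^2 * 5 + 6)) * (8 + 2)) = 27054193819 /439896820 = 61.50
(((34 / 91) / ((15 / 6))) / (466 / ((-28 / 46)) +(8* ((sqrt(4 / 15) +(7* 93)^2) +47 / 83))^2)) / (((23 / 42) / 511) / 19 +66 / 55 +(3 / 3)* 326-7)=23824879930807710289466365453320 / 586758915839509769806573192446835557672876276961-1153170551253512410214400* sqrt(15) / 45135301218423828446659476342064273667144328997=0.00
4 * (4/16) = 1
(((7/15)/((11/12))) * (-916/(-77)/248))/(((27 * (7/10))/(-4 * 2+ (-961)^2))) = 845937908/708939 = 1193.24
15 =15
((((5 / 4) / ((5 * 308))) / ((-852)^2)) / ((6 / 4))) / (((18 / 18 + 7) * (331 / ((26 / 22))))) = 13 / 39074355403776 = 0.00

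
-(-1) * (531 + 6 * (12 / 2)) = 567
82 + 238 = 320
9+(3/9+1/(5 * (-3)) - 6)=49/15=3.27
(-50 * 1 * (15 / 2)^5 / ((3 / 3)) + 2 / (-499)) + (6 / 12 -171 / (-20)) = -47365654509 / 39920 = -1186514.39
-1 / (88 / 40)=-5 / 11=-0.45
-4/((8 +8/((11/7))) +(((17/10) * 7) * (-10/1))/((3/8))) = 33/2510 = 0.01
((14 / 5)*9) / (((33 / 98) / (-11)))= -4116 / 5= -823.20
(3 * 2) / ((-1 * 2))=-3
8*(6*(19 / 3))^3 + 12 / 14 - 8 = 3072782 / 7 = 438968.86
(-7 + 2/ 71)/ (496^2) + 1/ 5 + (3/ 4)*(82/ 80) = 16920793/ 17467136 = 0.97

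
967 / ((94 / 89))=86063 / 94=915.56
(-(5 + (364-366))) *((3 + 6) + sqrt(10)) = -27-3 *sqrt(10) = -36.49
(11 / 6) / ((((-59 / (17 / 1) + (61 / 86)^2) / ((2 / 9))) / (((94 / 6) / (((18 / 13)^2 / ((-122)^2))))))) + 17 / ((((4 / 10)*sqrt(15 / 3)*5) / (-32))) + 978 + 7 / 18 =-76964597514079 / 4895910054 - 272*sqrt(5) / 5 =-15841.82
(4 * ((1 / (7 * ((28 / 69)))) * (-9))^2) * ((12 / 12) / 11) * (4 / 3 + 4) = 514188 / 26411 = 19.47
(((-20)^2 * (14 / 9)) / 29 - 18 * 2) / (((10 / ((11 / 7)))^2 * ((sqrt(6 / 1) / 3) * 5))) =-114829 * sqrt(6) / 3197250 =-0.09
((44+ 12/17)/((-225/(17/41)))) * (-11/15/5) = 1672/138375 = 0.01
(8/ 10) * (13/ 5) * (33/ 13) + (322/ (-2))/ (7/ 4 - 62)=47912/ 6025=7.95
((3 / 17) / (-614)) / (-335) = 3 / 3496730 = 0.00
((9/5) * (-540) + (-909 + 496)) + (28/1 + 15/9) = -4066/3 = -1355.33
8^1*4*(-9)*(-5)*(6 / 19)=8640 / 19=454.74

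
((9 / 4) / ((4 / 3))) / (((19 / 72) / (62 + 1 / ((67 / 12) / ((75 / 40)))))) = 2029779 / 5092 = 398.62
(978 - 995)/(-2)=8.50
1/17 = 0.06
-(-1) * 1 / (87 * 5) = 1 / 435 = 0.00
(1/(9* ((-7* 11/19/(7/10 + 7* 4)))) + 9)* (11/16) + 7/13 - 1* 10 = -71417/18720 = -3.82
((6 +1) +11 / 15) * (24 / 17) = 928 / 85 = 10.92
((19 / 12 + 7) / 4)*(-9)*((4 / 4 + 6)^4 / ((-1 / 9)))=6677181 / 16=417323.81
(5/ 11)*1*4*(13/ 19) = 260/ 209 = 1.24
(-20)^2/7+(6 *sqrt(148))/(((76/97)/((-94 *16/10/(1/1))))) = 400/7- 218832 *sqrt(37)/95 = -13954.47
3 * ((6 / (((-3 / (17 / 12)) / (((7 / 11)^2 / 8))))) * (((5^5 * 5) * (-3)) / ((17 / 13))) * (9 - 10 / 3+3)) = 129390625 / 968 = 133668.00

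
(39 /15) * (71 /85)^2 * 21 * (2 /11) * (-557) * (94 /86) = -72054713094 /17087125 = -4216.90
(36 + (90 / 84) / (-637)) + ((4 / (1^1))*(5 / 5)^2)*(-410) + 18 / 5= -71361911 / 44590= -1600.40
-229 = -229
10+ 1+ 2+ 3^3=40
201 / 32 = 6.28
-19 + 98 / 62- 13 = -943 / 31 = -30.42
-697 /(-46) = 15.15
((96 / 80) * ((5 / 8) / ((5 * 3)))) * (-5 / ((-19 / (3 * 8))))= 6 / 19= 0.32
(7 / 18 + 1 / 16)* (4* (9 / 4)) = 65 / 16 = 4.06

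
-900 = -900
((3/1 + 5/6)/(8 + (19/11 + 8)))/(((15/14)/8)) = 14168/8775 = 1.61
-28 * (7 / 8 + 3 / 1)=-217 / 2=-108.50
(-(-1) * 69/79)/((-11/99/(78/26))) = -1863/79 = -23.58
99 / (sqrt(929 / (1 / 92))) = 99 * sqrt(21367) / 42734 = 0.34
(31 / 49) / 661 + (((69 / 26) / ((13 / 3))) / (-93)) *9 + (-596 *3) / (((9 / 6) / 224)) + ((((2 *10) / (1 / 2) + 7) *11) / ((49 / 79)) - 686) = -90564975527905 / 339371942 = -266860.53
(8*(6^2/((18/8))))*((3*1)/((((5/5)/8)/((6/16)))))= 1152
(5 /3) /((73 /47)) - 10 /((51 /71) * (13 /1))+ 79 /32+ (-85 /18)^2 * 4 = 3833275387 /41816736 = 91.67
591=591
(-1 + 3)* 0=0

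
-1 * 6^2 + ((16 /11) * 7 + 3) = -251 /11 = -22.82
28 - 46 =-18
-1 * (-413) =413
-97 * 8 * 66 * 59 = -3021744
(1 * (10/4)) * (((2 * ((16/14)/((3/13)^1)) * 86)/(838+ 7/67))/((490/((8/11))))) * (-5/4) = -2996240/635595807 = -0.00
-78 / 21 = -26 / 7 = -3.71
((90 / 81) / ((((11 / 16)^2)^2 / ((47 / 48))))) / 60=96256 / 1185921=0.08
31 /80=0.39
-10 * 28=-280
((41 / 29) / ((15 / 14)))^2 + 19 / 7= 5901607 / 1324575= 4.46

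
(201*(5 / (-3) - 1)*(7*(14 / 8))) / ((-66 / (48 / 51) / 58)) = 3046624 / 561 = 5430.70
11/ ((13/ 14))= 154/ 13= 11.85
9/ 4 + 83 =341/ 4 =85.25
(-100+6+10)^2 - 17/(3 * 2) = 7053.17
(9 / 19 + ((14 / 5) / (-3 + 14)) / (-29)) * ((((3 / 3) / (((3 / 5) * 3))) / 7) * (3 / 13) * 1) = 14089 / 1654653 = 0.01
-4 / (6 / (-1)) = 2 / 3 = 0.67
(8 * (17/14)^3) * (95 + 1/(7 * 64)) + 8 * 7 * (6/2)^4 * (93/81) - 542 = 926098417/153664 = 6026.78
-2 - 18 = -20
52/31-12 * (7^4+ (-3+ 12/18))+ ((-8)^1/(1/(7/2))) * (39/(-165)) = -49062576/1705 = -28775.70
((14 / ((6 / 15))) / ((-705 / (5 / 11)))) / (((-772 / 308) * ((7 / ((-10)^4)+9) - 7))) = 2450000 / 544450491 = 0.00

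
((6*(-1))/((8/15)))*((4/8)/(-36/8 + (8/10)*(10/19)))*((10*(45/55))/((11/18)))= 69255/3751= 18.46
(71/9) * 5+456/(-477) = 18359/477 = 38.49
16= 16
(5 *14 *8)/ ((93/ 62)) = 1120/ 3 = 373.33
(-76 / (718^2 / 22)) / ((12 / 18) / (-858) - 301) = 268983 / 24963476414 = 0.00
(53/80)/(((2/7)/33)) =12243/160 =76.52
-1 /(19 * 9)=-1 /171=-0.01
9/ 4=2.25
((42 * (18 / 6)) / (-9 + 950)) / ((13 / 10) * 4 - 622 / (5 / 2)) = -15 / 27289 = -0.00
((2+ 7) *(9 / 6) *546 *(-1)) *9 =-66339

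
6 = 6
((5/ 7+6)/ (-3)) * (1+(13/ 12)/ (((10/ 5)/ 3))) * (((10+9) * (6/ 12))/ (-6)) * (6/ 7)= 893/ 112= 7.97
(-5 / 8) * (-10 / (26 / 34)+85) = -4675 / 104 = -44.95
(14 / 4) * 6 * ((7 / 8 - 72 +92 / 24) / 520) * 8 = -2261 / 104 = -21.74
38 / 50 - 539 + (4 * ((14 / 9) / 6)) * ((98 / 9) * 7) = -2789608 / 6075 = -459.19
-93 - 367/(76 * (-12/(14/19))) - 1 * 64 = -1357679/8664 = -156.70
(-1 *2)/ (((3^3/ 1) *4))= -1/ 54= -0.02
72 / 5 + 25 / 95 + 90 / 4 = 7061 / 190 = 37.16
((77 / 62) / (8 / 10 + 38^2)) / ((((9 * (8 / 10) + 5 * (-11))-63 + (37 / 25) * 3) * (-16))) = 1375 / 2722135296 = 0.00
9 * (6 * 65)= 3510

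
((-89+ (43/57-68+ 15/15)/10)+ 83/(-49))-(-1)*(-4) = -1414912/13965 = -101.32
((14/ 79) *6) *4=336/ 79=4.25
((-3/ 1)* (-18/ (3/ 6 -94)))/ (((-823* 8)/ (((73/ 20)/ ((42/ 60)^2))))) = 9855/ 15082298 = 0.00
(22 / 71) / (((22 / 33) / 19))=627 / 71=8.83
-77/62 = -1.24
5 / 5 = 1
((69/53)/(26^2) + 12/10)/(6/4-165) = -71771/9763130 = -0.01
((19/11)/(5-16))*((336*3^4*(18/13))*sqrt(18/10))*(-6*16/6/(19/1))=23514624*sqrt(5)/7865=6685.35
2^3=8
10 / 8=5 / 4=1.25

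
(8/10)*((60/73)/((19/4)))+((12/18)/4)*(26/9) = 23215/37449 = 0.62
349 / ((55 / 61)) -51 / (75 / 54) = 96347 / 275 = 350.35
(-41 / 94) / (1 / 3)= -123 / 94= -1.31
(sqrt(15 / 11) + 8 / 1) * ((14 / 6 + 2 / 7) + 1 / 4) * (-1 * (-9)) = 723 * sqrt(165) / 308 + 1446 / 7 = 236.72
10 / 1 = 10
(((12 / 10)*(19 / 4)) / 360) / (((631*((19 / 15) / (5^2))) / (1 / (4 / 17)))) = 85 / 40384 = 0.00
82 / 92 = 41 / 46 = 0.89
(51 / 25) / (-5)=-51 / 125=-0.41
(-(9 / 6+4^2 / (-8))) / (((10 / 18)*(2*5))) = 9 / 100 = 0.09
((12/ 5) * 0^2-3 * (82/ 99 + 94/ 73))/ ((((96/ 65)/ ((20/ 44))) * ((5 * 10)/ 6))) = -49699/ 211992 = -0.23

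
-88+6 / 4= -173 / 2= -86.50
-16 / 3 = -5.33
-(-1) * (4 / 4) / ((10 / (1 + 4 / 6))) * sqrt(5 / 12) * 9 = sqrt(15) / 4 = 0.97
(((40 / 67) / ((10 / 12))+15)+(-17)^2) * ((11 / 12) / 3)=93.11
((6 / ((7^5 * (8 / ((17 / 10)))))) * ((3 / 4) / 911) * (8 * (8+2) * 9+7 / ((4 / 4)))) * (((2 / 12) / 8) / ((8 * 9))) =12359 / 940718714880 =0.00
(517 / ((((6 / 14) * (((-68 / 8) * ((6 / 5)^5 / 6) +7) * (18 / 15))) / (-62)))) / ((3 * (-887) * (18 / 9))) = 1752953125 / 520124382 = 3.37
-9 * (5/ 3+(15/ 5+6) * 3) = -258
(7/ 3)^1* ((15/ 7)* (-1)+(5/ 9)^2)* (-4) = 17.12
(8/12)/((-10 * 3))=-1/45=-0.02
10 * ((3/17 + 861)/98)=73200/833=87.88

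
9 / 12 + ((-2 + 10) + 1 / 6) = 8.92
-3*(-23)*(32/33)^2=23552/363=64.88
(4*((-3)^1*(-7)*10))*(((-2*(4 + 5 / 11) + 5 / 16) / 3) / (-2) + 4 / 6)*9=698355 / 44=15871.70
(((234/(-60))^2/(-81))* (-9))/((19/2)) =169/950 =0.18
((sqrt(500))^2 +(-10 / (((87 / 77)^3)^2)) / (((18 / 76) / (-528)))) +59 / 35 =510717234702882293 / 45530751105945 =11216.97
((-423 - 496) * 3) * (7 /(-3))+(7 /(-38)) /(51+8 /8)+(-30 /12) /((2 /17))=12669611 /1976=6411.75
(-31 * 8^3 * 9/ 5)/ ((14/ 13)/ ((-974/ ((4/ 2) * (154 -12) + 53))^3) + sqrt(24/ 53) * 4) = -10792.79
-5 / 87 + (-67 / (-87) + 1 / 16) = 1079 / 1392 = 0.78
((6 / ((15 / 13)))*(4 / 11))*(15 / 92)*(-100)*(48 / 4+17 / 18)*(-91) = 27563900 / 759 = 36316.07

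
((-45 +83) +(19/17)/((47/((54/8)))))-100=-197639/3196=-61.84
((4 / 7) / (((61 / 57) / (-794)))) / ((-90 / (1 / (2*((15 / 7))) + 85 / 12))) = 3311377 / 96075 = 34.47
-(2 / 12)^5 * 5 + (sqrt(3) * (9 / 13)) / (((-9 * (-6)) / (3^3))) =-5 / 7776 + 9 * sqrt(3) / 26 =0.60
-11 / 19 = -0.58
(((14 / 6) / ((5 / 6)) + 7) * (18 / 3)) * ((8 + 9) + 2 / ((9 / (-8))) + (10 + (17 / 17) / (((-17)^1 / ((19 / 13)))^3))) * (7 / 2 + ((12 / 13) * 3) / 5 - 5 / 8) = 53515448350693 / 10524014475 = 5085.08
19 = 19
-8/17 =-0.47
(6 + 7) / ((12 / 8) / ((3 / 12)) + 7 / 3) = 1.56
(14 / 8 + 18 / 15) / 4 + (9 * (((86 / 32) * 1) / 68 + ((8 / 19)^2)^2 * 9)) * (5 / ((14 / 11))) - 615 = -5983570464847 / 9925247360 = -602.86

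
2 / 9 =0.22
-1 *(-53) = 53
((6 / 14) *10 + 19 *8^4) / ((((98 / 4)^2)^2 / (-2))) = -17433536 / 40353607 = -0.43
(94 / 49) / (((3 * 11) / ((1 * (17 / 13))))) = 1598 / 21021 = 0.08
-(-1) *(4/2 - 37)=-35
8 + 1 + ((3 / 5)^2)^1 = 234 / 25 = 9.36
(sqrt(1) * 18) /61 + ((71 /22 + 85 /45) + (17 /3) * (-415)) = -28338073 /12078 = -2346.26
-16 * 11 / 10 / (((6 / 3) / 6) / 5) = -264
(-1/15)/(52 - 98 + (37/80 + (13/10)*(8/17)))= 272/183297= 0.00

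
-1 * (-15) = 15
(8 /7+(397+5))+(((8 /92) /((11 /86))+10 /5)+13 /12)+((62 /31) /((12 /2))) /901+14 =8059537679 /19148052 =420.91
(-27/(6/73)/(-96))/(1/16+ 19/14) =511/212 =2.41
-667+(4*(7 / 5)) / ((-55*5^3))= -22928153 / 34375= -667.00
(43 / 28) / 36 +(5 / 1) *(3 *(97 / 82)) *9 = 6601643 / 41328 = 159.74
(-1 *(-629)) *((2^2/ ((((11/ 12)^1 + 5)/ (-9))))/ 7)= -271728/ 497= -546.74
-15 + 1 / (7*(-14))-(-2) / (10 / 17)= -5689 / 490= -11.61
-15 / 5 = -3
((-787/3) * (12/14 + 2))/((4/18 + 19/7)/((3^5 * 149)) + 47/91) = -11113014510/7658983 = -1450.98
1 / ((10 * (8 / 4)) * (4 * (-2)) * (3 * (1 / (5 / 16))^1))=-1 / 1536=-0.00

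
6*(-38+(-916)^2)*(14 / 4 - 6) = -12585270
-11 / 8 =-1.38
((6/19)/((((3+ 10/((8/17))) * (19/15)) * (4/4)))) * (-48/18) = -960/35017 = -0.03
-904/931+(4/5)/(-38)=-4618/4655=-0.99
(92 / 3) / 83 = 0.37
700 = 700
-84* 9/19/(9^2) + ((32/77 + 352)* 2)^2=167890483076/337953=496786.49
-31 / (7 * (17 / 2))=-62 / 119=-0.52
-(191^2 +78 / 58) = -1057988 / 29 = -36482.34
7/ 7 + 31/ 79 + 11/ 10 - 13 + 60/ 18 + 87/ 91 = -1341083/ 215670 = -6.22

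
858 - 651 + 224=431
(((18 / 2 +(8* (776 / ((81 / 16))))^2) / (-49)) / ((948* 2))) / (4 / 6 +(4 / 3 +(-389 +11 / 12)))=9866110633 / 235334448846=0.04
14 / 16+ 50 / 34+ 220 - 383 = -21849 / 136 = -160.65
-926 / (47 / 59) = -54634 / 47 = -1162.43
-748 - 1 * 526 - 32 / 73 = -93034 / 73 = -1274.44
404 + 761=1165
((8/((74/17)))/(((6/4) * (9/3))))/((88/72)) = 136/407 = 0.33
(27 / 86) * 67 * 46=41607 / 43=967.60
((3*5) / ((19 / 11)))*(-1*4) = -34.74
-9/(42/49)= -21/2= -10.50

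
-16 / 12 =-4 / 3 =-1.33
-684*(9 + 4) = -8892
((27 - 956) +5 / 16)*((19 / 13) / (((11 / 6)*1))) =-65151 / 88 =-740.35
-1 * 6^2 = -36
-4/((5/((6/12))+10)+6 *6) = -1/14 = -0.07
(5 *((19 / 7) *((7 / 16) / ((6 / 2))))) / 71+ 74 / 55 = 257417 / 187440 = 1.37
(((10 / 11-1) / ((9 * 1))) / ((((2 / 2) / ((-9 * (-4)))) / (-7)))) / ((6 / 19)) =266 / 33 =8.06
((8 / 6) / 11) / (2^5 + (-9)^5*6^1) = -2 / 5845323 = -0.00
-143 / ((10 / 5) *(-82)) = 143 / 164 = 0.87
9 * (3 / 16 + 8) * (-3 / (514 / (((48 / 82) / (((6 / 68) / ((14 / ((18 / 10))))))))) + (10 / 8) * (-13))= -822468435 / 674368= -1219.61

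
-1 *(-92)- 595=-503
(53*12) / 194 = 318 / 97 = 3.28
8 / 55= 0.15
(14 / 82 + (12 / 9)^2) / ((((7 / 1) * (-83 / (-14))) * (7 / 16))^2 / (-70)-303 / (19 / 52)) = -139888640 / 59873082813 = -0.00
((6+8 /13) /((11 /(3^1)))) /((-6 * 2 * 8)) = -43 /2288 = -0.02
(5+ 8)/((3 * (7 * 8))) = 13/168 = 0.08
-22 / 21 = -1.05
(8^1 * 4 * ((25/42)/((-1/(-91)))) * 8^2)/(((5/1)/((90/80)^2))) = 28080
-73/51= -1.43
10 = 10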